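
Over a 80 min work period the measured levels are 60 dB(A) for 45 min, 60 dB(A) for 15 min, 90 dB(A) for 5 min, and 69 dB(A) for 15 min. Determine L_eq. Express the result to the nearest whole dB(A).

The energy average is taken in the linear domain: L_eq = 10·log₁₀[(Σ tᵢ·10^(Lᵢ/10))/T], T = 80 min.
Σ tᵢ·10^(Lᵢ/10) = 45·10^(60/10) + 15·10^(60/10) + 5·10^(90/10) + 15·10^(69/10) = 5.179e+09.
L_eq = 10·log₁₀(5.179e+09/80) = 78.11 dB(A).

78 dB(A)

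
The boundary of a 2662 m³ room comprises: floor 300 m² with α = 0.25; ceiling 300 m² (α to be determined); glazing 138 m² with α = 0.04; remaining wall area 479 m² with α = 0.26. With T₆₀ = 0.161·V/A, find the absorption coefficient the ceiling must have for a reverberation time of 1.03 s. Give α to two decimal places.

From T₆₀ = 0.161·V/A, the target T₆₀ = 1.03 s needs A = 0.161·2662/1.03 = 416.10 m².
Absorption from the other surfaces = 300·0.25 + 138·0.04 + 479·0.26 = 205.06 m², so the ceiling must supply 211.04 m² over 300 m².
α = 211.04/300 = 0.703.

0.70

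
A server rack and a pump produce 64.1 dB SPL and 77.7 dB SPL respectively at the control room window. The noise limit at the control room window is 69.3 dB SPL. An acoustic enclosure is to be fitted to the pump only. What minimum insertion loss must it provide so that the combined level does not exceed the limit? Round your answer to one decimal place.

Fixed contribution from the other source: Σ 10^(L/10) = 10^(64.1/10) = 2.570e+06 (64.10 dB SPL).
The limit corresponds to 10^(69.3/10) = 8.511e+06; subtracting the fixed part leaves 5.941e+06 for the pump, i.e. 67.74 dB SPL.
Required insertion loss = 77.7 − 67.74 = 9.96 dB.

10.0 dB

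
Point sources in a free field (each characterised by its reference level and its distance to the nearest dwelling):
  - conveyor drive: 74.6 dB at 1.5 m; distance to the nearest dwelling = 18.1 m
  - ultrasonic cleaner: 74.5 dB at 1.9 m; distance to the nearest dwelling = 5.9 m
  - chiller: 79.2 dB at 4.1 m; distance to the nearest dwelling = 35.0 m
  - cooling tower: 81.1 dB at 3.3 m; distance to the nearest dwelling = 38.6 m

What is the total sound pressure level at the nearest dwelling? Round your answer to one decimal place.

67.2 dB

First find each source's level at the receiver (point-source: −20·log₁₀(r/r_ref)), then combine on an intensity basis.
conveyor drive: 74.6 − 20·log₁₀(18.1/1.5) = 74.6 − 21.63 = 52.97 dB.
ultrasonic cleaner: 74.5 − 20·log₁₀(5.9/1.9) = 74.5 − 9.84 = 64.66 dB.
chiller: 79.2 − 20·log₁₀(35.0/4.1) = 79.2 − 18.63 = 60.57 dB.
cooling tower: 81.1 − 20·log₁₀(38.6/3.3) = 81.1 − 21.36 = 59.74 dB.
Σ 10^(L/10) = 5.204e+06 → L_total = 10·log₁₀(5.204e+06) = 67.16 dB.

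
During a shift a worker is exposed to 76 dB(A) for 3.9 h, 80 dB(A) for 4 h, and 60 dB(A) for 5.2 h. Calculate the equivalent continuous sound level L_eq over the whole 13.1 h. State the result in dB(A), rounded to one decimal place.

L_eq = 10·log₁₀[(1/T)·Σ tᵢ·10^(Lᵢ/10)] with T = 13.1 h.
Σ tᵢ·10^(Lᵢ/10) = 3.9·10^(76/10) + 4·10^(80/10) + 5.2·10^(60/10) = 5.605e+08.
L_eq = 10·log₁₀(5.605e+08/13.1) = 76.31 dB(A).

76.3 dB(A)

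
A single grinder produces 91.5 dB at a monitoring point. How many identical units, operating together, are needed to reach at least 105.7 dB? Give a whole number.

27

N identical sources give L₁ + 10·log₁₀ N, so require 10·log₁₀ N ≥ 105.7 − 91.5 = 14.2 dB.
N ≥ 10^(14.2/10) = 26.303, so N = 27.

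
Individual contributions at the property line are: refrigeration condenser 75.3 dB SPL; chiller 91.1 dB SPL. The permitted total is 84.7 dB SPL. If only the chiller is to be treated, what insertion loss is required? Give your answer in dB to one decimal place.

6.9 dB

Fixed contribution from the other source: Σ 10^(L/10) = 10^(75.3/10) = 3.388e+07 (75.30 dB SPL).
To meet 84.7 dB SPL overall, the treated chiller may contribute at most 10^(84.7/10) − 3.388e+07 = 2.612e+08, i.e. 84.17 dB SPL.
Required insertion loss = 91.1 − 84.17 = 6.93 dB.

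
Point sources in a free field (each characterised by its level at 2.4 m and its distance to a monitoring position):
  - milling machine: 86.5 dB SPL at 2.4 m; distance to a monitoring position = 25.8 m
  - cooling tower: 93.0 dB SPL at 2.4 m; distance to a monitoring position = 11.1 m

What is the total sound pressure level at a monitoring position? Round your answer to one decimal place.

Apply inverse-square spreading to bring every level to the receiver, then sum 10^(L/10).
milling machine: 86.5 − 20·log₁₀(25.8/2.4) = 86.5 − 20.63 = 65.87 dB SPL.
cooling tower: 93.0 − 20·log₁₀(11.1/2.4) = 93.0 − 13.30 = 79.70 dB SPL.
Σ 10^(L/10) = 9.714e+07 → L_total = 10·log₁₀(9.714e+07) = 79.87 dB SPL.

79.9 dB SPL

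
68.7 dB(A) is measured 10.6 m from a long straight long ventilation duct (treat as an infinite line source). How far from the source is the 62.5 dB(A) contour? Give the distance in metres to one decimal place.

44.2 m

For a line source L₁ − L₂ = 10·log₁₀(r₂/r₁), so r₂ = r₁·10^((L₁−L₂)/10).
r₂ = 10.6·10^((68.7−62.5)/10) = 10.6·10^(6.2/10) = 44.19 m.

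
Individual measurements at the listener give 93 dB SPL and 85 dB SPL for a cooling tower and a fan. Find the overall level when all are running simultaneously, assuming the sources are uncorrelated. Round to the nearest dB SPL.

For uncorrelated sources the intensities add, so convert each level to linear form, sum, and take 10·log₁₀ of the total.
Σ 10^(L/10) = 10^(93/10) + 10^(85/10) = 2.311e+09.
L_total = 10·log₁₀(2.311e+09) = 93.64 dB SPL.

94 dB SPL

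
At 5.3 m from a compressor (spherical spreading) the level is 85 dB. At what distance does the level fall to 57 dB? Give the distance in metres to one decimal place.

133.1 m

For a point source L₁ − L₂ = 20·log₁₀(r₂/r₁), so r₂ = r₁·10^((L₁−L₂)/20).
r₂ = 5.3·10^((85−57)/20) = 5.3·10^(28.0/20) = 133.13 m.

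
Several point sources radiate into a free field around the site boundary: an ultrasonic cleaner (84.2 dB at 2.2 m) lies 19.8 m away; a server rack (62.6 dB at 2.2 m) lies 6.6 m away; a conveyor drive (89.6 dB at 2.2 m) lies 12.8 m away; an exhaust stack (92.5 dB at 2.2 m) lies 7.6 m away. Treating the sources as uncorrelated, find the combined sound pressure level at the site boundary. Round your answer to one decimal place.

Propagate each source to the receiver with L = L_ref − 20·log₁₀(r/r_ref), then add intensities.
ultrasonic cleaner: 84.2 − 20·log₁₀(19.8/2.2) = 84.2 − 19.08 = 65.12 dB.
server rack: 62.6 − 20·log₁₀(6.6/2.2) = 62.6 − 9.54 = 53.06 dB.
conveyor drive: 89.6 − 20·log₁₀(12.8/2.2) = 89.6 − 15.30 = 74.30 dB.
exhaust stack: 92.5 − 20·log₁₀(7.6/2.2) = 92.5 − 10.77 = 81.73 dB.
Σ 10^(L/10) = 1.794e+08 → L_total = 10·log₁₀(1.794e+08) = 82.54 dB.

82.5 dB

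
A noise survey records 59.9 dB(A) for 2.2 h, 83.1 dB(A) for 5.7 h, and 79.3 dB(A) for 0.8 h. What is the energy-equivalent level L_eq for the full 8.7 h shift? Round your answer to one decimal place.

The energy average is taken in the linear domain: L_eq = 10·log₁₀[(Σ tᵢ·10^(Lᵢ/10))/T], T = 8.7 h.
Σ tᵢ·10^(Lᵢ/10) = 2.2·10^(59.9/10) + 5.7·10^(83.1/10) + 0.8·10^(79.3/10) = 1.234e+09.
L_eq = 10·log₁₀(1.234e+09/8.7) = 81.52 dB(A).

81.5 dB(A)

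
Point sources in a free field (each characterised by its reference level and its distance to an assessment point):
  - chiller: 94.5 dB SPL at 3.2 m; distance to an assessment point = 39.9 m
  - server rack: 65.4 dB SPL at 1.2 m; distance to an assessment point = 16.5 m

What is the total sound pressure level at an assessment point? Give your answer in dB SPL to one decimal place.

First find each source's level at the receiver (point-source: −20·log₁₀(r/r_ref)), then combine on an intensity basis.
chiller: 94.5 − 20·log₁₀(39.9/3.2) = 94.5 − 21.92 = 72.58 dB SPL.
server rack: 65.4 − 20·log₁₀(16.5/1.2) = 65.4 − 22.77 = 42.63 dB SPL.
Σ 10^(L/10) = 1.815e+07 → L_total = 10·log₁₀(1.815e+07) = 72.59 dB SPL.

72.6 dB SPL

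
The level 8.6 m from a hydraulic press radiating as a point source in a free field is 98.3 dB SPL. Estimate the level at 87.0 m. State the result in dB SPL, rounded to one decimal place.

Point-source attenuation: ΔL = 20·log₁₀(r₂/r₁) = 20·log₁₀(87.0/8.6) = 20.100 dB.
L₂ = 98.3 − 20·log₁₀(87.0/8.6) = 98.3 − 20.100 = 78.20 dB SPL.

78.2 dB SPL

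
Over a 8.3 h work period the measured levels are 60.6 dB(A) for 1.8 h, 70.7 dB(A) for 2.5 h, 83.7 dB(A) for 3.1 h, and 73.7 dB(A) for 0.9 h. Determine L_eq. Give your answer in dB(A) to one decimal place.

L_eq = 10·log₁₀[(1/T)·Σ tᵢ·10^(Lᵢ/10)] with T = 8.3 h.
Σ tᵢ·10^(Lᵢ/10) = 1.8·10^(60.6/10) + 2.5·10^(70.7/10) + 3.1·10^(83.7/10) + 0.9·10^(73.7/10) = 7.792e+08.
L_eq = 10·log₁₀(7.792e+08/8.3) = 79.73 dB(A).

79.7 dB(A)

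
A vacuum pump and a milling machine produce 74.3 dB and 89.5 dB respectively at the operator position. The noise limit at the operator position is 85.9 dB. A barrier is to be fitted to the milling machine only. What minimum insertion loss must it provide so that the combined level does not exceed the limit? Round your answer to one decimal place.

3.9 dB

Everything except the milling machine sums to 10^(74.3/10) = 2.692e+07 in linear terms, 74.30 dB.
To meet 85.9 dB overall, the treated milling machine may contribute at most 10^(85.9/10) − 2.692e+07 = 3.621e+08, i.e. 85.59 dB.
Required insertion loss = 89.5 − 85.59 = 3.91 dB.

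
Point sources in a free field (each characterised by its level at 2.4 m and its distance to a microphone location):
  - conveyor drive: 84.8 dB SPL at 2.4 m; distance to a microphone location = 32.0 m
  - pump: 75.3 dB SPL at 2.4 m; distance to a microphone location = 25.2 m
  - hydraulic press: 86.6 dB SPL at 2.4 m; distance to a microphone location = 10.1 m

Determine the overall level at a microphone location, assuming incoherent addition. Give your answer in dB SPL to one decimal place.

74.4 dB SPL

Apply inverse-square spreading to bring every level to the receiver, then sum 10^(L/10).
conveyor drive: 84.8 − 20·log₁₀(32.0/2.4) = 84.8 − 22.50 = 62.30 dB SPL.
pump: 75.3 − 20·log₁₀(25.2/2.4) = 75.3 − 20.42 = 54.88 dB SPL.
hydraulic press: 86.6 − 20·log₁₀(10.1/2.4) = 86.6 − 12.48 = 74.12 dB SPL.
Σ 10^(L/10) = 2.782e+07 → L_total = 10·log₁₀(2.782e+07) = 74.44 dB SPL.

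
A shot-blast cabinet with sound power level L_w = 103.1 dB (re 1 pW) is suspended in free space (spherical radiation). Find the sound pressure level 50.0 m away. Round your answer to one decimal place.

58.1 dB

L_p = L_w − 10·log₁₀(4π·r²) with r = 50.0 m.
4π·r² = 3.142e+04 m², 10·log₁₀ of that is 44.971 dB.
L_p = 103.1 − 44.971 = 58.13 dB.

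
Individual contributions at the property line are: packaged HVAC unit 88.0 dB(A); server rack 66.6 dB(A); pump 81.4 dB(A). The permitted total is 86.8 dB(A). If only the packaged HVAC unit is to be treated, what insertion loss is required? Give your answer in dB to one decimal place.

2.7 dB

Fixed contribution from the other sources: Σ 10^(L/10) = 10^(66.6/10) + 10^(81.4/10) = 1.426e+08 (81.54 dB(A)).
The limit corresponds to 10^(86.8/10) = 4.786e+08; subtracting the fixed part leaves 3.360e+08 for the packaged HVAC unit, i.e. 85.26 dB(A).
Required insertion loss = 88.0 − 85.26 = 2.74 dB.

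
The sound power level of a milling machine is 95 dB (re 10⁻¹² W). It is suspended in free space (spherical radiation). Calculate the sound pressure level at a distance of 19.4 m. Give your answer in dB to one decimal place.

Free-field spherical radiation: L_p = L_w − 10·log₁₀(4π·r²), r = 19.4 m.
4π·r² = 4729 m², 10·log₁₀ of that is 36.748 dB.
L_p = 95 − 36.748 = 58.25 dB.

58.3 dB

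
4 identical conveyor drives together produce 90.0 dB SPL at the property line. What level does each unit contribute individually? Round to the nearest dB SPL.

Dividing the total intensity by 4 lowers the level by 10·log₁₀ 4 = 6.021 dB: L₁ = 90.0 − 6.021.

84 dB SPL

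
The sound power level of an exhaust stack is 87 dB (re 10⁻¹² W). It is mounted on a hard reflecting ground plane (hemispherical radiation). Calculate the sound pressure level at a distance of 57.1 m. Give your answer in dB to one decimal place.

43.9 dB

Free-field hemispherical radiation: L_p = L_w − 10·log₁₀(2π·r²), r = 57.1 m.
2π·r² = 2.049e+04 m², 10·log₁₀ of that is 43.115 dB.
L_p = 87 − 43.115 = 43.89 dB.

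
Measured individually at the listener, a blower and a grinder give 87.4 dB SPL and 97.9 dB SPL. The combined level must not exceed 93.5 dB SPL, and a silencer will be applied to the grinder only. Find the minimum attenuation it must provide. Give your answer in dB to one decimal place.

5.6 dB

Fixed contribution from the other source: Σ 10^(L/10) = 10^(87.4/10) = 5.495e+08 (87.40 dB SPL).
The limit corresponds to 10^(93.5/10) = 2.239e+09; subtracting the fixed part leaves 1.689e+09 for the grinder, i.e. 92.28 dB SPL.
Required insertion loss = 97.9 − 92.28 = 5.62 dB.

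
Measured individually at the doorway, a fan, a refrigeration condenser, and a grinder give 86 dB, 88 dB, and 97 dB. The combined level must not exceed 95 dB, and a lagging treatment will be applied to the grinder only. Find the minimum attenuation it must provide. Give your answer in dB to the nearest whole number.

Everything except the grinder sums to 10^(86/10) + 10^(88/10) = 1.029e+09 in linear terms, 90.12 dB.
To meet 95 dB overall, the treated grinder may contribute at most 10^(95/10) − 1.029e+09 = 2.133e+09, i.e. 93.29 dB.
So the grinder must be reduced from 97 to 93.29 dB: IL = 3.71 dB.

4 dB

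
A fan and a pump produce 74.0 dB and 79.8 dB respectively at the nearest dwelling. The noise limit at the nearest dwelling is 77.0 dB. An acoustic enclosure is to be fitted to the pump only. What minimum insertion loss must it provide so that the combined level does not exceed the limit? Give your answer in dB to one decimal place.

5.8 dB

The untreated sources together contribute 10^(74.0/10) = 2.512e+07, i.e. 74.00 dB.
The limit corresponds to 10^(77.0/10) = 5.012e+07; subtracting the fixed part leaves 2.500e+07 for the pump, i.e. 73.98 dB.
Required insertion loss = 79.8 − 73.98 = 5.82 dB.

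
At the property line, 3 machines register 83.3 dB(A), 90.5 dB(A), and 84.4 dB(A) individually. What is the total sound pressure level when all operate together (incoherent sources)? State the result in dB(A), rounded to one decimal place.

92.1 dB(A)

Incoherent sources combine by intensity addition: L_total = 10·log₁₀(Σ 10^(L_i/10)).
Σ 10^(L/10) = 10^(83.3/10) + 10^(90.5/10) + 10^(84.4/10) = 1.611e+09.
L_total = 10·log₁₀(1.611e+09) = 92.07 dB(A).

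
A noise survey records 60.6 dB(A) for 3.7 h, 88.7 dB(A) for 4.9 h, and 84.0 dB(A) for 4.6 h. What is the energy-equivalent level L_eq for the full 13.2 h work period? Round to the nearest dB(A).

86 dB(A)

Weight each interval's intensity by its duration and average over T = 13.2 h:
Σ tᵢ·10^(Lᵢ/10) = 3.7·10^(60.6/10) + 4.9·10^(88.7/10) + 4.6·10^(84.0/10) = 4.792e+09.
L_eq = 10·log₁₀(4.792e+09/13.2) = 85.60 dB(A).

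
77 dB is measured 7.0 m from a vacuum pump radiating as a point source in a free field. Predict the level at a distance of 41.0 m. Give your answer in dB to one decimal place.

For a point source, L₂ = L₁ − 20·log₁₀(r₂/r₁).
L₂ = 77 − 20·log₁₀(41.0/7.0) = 77 − 15.354 = 61.65 dB.

61.6 dB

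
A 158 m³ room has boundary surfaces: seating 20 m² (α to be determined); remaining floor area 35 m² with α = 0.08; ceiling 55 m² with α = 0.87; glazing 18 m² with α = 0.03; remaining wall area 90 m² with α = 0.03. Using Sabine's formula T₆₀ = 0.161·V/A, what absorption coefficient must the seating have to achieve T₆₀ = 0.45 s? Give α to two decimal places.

0.13

A = 0.161·V/T₆₀ = 0.161·158/0.45 = 56.53 m² sabins.
Absorption from the other surfaces = 35·0.08 + 55·0.87 + 18·0.03 + 90·0.03 = 53.89 m², so the seating must supply 2.64 m² over 20 m².
α = 2.64/20 = 0.132.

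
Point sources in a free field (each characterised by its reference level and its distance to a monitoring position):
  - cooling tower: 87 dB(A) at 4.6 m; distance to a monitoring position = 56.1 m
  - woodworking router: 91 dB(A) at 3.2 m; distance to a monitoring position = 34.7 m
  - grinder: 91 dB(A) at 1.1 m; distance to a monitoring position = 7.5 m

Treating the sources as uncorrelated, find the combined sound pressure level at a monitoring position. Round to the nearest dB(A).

Apply inverse-square spreading to bring every level to the receiver, then sum 10^(L/10).
cooling tower: 87 − 20·log₁₀(56.1/4.6) = 87 − 21.72 = 65.28 dB(A).
woodworking router: 91 − 20·log₁₀(34.7/3.2) = 91 − 20.70 = 70.30 dB(A).
grinder: 91 − 20·log₁₀(7.5/1.1) = 91 − 16.67 = 74.33 dB(A).
Σ 10^(L/10) = 4.116e+07 → L_total = 10·log₁₀(4.116e+07) = 76.14 dB(A).

76 dB(A)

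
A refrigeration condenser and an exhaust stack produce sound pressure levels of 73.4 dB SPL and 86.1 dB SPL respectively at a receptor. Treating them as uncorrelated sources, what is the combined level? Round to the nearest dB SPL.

Incoherent sources combine by intensity addition: L_total = 10·log₁₀(Σ 10^(L_i/10)).
Σ 10^(L/10) = 10^(73.4/10) + 10^(86.1/10) = 4.293e+08.
L_total = 10·log₁₀(4.293e+08) = 86.33 dB SPL.

86 dB SPL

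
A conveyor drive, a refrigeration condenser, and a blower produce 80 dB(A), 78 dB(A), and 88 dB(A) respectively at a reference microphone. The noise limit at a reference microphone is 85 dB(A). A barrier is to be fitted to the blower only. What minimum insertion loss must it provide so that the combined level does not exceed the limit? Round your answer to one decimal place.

The untreated sources together contribute 10^(80/10) + 10^(78/10) = 1.631e+08, i.e. 82.12 dB(A).
The limit corresponds to 10^(85/10) = 3.162e+08; subtracting the fixed part leaves 1.531e+08 for the blower, i.e. 81.85 dB(A).
So the blower must be reduced from 88 to 81.85 dB(A): IL = 6.15 dB.

6.1 dB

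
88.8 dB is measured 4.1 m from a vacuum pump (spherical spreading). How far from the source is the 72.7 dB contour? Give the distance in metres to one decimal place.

26.2 m

The 16.1 dB drop corresponds to a distance ratio of 10^(16.1/20) for a point source.
r₂ = 4.1·10^((88.8−72.7)/20) = 4.1·10^(16.1/20) = 26.17 m.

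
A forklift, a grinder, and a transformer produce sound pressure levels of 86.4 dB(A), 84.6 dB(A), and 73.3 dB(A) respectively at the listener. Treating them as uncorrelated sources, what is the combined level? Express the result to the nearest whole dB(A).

89 dB(A)

For uncorrelated sources the intensities add, so convert each level to linear form, sum, and take 10·log₁₀ of the total.
Σ 10^(L/10) = 10^(86.4/10) + 10^(84.6/10) + 10^(73.3/10) = 7.463e+08.
L_total = 10·log₁₀(7.463e+08) = 88.73 dB(A).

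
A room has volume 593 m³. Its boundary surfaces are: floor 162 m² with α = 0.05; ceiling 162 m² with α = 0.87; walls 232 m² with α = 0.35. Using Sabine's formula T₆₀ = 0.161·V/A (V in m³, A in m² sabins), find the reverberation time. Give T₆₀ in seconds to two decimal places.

0.41 s

A = Σ Sᵢαᵢ = 162·0.05 + 162·0.87 + 232·0.35 = 230.24 m².
T₆₀ = 0.161·V/A = 0.161·593/230.24 = 0.415 s.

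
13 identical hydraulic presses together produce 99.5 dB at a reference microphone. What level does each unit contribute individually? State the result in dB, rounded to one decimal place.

88.4 dB

Dividing the total intensity by 13 lowers the level by 10·log₁₀ 13 = 11.139 dB: L₁ = 99.5 − 11.139.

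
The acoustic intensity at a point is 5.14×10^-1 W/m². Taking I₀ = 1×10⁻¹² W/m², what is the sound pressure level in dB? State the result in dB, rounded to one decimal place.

117.1 dB

Dividing by I₀ shifts the exponent by 12: I/I₀ = 5.14×10^11.
L = 10·(0.7110 + 11) = 117.11 dB.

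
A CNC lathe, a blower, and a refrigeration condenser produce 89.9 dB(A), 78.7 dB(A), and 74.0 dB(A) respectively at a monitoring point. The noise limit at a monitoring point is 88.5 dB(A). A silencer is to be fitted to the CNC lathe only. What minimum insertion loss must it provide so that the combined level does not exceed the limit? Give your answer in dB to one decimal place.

2.1 dB

The untreated sources together contribute 10^(78.7/10) + 10^(74.0/10) = 9.925e+07, i.e. 79.97 dB(A).
The limit corresponds to 10^(88.5/10) = 7.079e+08; subtracting the fixed part leaves 6.087e+08 for the CNC lathe, i.e. 87.84 dB(A).
So the CNC lathe must be reduced from 89.9 to 87.84 dB(A): IL = 2.06 dB.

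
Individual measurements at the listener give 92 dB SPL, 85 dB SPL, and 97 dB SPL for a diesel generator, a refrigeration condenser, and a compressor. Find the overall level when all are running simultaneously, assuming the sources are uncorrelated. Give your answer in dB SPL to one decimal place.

Incoherent sources combine by intensity addition: L_total = 10·log₁₀(Σ 10^(L_i/10)).
Σ 10^(L/10) = 10^(92/10) + 10^(85/10) + 10^(97/10) = 6.913e+09.
L_total = 10·log₁₀(6.913e+09) = 98.40 dB SPL.

98.4 dB SPL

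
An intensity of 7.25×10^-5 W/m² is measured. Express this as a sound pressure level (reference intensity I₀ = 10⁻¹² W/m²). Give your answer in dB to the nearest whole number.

79 dB

Dividing by I₀ shifts the exponent by 12: I/I₀ = 7.25×10^7.
L = 10·(0.8603 + 7) = 78.60 dB.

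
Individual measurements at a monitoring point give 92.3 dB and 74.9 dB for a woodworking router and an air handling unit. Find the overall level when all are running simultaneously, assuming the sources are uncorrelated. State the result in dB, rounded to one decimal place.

92.4 dB

For uncorrelated sources the intensities add, so convert each level to linear form, sum, and take 10·log₁₀ of the total.
Σ 10^(L/10) = 10^(92.3/10) + 10^(74.9/10) = 1.729e+09.
L_total = 10·log₁₀(1.729e+09) = 92.38 dB.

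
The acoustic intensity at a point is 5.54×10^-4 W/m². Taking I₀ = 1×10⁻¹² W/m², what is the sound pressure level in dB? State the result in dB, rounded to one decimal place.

87.4 dB

I/I₀ = 5.54×10^-4/10⁻¹² = 5.54×10^8, and L = 10·log₁₀(I/I₀).
L = 10·(0.7435 + 8) = 87.44 dB.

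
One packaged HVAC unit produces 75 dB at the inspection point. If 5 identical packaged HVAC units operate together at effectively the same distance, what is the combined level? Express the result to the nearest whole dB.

N identical incoherent sources raise the level by 10·log₁₀ N.
L_total = 75 + 10·log₁₀(5) = 75 + 6.990 = 81.99 dB.

82 dB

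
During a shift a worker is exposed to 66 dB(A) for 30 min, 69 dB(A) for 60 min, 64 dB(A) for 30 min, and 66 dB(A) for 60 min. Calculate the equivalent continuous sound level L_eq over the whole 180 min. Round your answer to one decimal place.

67.0 dB(A)

Weight each interval's intensity by its duration and average over T = 180 min:
Σ tᵢ·10^(Lᵢ/10) = 30·10^(66/10) + 60·10^(69/10) + 30·10^(64/10) + 60·10^(66/10) = 9.102e+08.
L_eq = 10·log₁₀(9.102e+08/180) = 67.04 dB(A).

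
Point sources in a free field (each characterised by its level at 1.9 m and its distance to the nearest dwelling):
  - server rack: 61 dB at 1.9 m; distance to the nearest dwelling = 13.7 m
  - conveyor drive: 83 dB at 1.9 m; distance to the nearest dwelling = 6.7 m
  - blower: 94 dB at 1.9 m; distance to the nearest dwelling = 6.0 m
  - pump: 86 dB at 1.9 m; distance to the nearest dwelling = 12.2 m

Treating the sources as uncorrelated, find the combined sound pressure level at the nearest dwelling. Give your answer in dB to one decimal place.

84.4 dB

Apply inverse-square spreading to bring every level to the receiver, then sum 10^(L/10).
server rack: 61 − 20·log₁₀(13.7/1.9) = 61 − 17.16 = 43.84 dB.
conveyor drive: 83 − 20·log₁₀(6.7/1.9) = 83 − 10.95 = 72.05 dB.
blower: 94 − 20·log₁₀(6.0/1.9) = 94 − 9.99 = 84.01 dB.
pump: 86 − 20·log₁₀(12.2/1.9) = 86 − 16.15 = 69.85 dB.
Σ 10^(L/10) = 2.776e+08 → L_total = 10·log₁₀(2.776e+08) = 84.43 dB.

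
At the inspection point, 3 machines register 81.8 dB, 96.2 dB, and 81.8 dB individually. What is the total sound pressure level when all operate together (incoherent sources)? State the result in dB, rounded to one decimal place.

For uncorrelated sources the intensities add, so convert each level to linear form, sum, and take 10·log₁₀ of the total.
Σ 10^(L/10) = 10^(81.8/10) + 10^(96.2/10) + 10^(81.8/10) = 4.471e+09.
L_total = 10·log₁₀(4.471e+09) = 96.50 dB.

96.5 dB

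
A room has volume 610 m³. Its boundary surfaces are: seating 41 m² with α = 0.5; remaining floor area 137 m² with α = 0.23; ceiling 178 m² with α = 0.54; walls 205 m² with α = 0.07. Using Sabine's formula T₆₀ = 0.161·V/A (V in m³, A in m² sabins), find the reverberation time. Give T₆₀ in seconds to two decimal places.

0.60 s

Summing Sᵢαᵢ: 41·0.5 + 137·0.23 + 178·0.54 + 205·0.07 = 162.48 m².
T₆₀ = 0.161·V/A = 0.161·610/162.48 = 0.604 s.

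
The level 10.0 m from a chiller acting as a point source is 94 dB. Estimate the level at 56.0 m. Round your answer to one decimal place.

Spherical spreading from a point source gives a 20·log₁₀(r₂/r₁) drop.
L₂ = 94 − 20·log₁₀(56.0/10.0) = 94 − 14.964 = 79.04 dB.

79.0 dB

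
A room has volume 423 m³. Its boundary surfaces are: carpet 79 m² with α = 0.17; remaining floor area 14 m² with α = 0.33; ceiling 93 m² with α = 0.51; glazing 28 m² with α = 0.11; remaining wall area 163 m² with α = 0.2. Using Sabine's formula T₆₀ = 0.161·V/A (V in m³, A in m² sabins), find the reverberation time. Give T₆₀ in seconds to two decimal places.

Total absorption A = 79·0.17 + 14·0.33 + 93·0.51 + 28·0.11 + 163·0.2 = 101.16 m² sabins.
T₆₀ = 0.161 × 423 / 101.16 = 0.673 s.

0.67 s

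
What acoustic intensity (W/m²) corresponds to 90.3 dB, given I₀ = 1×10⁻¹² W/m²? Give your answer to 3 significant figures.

I/I₀ = 10^(90.3/10) = 1.072e+09, so I = 1.072e+09 × 10⁻¹² W/m².

0.00107 W/m²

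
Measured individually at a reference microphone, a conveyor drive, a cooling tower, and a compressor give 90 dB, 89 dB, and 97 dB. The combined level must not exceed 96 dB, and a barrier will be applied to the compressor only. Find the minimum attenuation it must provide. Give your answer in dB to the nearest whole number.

The untreated sources together contribute 10^(90/10) + 10^(89/10) = 1.794e+09, i.e. 92.54 dB.
The limit corresponds to 10^(96/10) = 3.981e+09; subtracting the fixed part leaves 2.187e+09 for the compressor, i.e. 93.40 dB.
So the compressor must be reduced from 97 to 93.40 dB: IL = 3.60 dB.

4 dB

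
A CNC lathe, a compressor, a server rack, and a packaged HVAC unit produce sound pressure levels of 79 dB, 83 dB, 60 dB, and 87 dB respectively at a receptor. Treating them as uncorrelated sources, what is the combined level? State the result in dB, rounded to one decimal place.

Incoherent sources combine by intensity addition: L_total = 10·log₁₀(Σ 10^(L_i/10)).
Σ 10^(L/10) = 10^(79/10) + 10^(83/10) + 10^(60/10) + 10^(87/10) = 7.811e+08.
L_total = 10·log₁₀(7.811e+08) = 88.93 dB.

88.9 dB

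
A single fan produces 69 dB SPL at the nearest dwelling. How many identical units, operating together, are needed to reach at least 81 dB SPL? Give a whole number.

16

Need L₁ + 10·log₁₀ N ≥ 81, i.e. log₁₀ N ≥ 1.20.
N ≥ 10^(12.0/10) = 15.849, so N = 16.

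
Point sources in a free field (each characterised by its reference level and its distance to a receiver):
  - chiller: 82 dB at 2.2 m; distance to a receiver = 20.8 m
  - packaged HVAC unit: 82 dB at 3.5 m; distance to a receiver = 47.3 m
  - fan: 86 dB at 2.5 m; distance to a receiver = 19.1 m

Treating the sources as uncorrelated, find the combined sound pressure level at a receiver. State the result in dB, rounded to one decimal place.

Apply inverse-square spreading to bring every level to the receiver, then sum 10^(L/10).
chiller: 82 − 20·log₁₀(20.8/2.2) = 82 − 19.51 = 62.49 dB.
packaged HVAC unit: 82 − 20·log₁₀(47.3/3.5) = 82 − 22.62 = 59.38 dB.
fan: 86 − 20·log₁₀(19.1/2.5) = 86 − 17.66 = 68.34 dB.
Σ 10^(L/10) = 9.461e+06 → L_total = 10·log₁₀(9.461e+06) = 69.76 dB.

69.8 dB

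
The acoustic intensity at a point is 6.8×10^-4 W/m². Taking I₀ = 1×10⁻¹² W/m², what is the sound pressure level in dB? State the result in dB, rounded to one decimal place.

88.3 dB

L = 10·log₁₀(I/I₀) = 10·log₁₀(6.8×10^-4/10⁻¹²) = 10·log₁₀(6.8×10^8).
L = 10·(0.8325 + 8) = 88.33 dB.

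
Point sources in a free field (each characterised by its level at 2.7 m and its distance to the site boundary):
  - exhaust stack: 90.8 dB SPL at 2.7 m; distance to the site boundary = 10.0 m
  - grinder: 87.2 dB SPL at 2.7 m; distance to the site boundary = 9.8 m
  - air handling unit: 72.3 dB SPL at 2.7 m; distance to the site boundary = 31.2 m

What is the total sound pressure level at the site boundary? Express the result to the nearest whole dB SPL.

81 dB SPL

Apply inverse-square spreading to bring every level to the receiver, then sum 10^(L/10).
exhaust stack: 90.8 − 20·log₁₀(10.0/2.7) = 90.8 − 11.37 = 79.43 dB SPL.
grinder: 87.2 − 20·log₁₀(9.8/2.7) = 87.2 − 11.20 = 76.00 dB SPL.
air handling unit: 72.3 − 20·log₁₀(31.2/2.7) = 72.3 − 21.26 = 51.04 dB SPL.
Σ 10^(L/10) = 1.276e+08 → L_total = 10·log₁₀(1.276e+08) = 81.06 dB SPL.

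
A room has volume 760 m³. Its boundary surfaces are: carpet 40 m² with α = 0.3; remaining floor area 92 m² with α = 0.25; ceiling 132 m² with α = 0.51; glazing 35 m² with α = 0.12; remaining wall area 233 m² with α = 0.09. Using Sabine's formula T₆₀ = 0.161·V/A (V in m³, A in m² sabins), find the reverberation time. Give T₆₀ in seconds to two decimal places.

0.96 s

Total absorption A = 40·0.3 + 92·0.25 + 132·0.51 + 35·0.12 + 233·0.09 = 127.49 m² sabins.
T₆₀ = 0.161 × 760 / 127.49 = 0.960 s.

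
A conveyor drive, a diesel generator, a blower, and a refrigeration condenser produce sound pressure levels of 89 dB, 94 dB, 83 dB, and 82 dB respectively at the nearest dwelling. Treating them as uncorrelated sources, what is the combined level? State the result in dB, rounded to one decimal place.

For uncorrelated sources the intensities add, so convert each level to linear form, sum, and take 10·log₁₀ of the total.
Σ 10^(L/10) = 10^(89/10) + 10^(94/10) + 10^(83/10) + 10^(82/10) = 3.664e+09.
L_total = 10·log₁₀(3.664e+09) = 95.64 dB.

95.6 dB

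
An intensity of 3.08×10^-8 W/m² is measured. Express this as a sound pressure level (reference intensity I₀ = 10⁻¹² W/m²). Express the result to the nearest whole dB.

Dividing by I₀ shifts the exponent by 12: I/I₀ = 3.08×10^4.
L = 10·(0.4886 + 4) = 44.89 dB.

45 dB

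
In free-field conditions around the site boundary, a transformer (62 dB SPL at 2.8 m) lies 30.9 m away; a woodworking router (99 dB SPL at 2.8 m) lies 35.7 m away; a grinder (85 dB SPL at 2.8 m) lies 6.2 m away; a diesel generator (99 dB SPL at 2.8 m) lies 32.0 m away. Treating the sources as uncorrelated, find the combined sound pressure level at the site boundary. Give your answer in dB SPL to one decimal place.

82.4 dB SPL

First find each source's level at the receiver (point-source: −20·log₁₀(r/r_ref)), then combine on an intensity basis.
transformer: 62 − 20·log₁₀(30.9/2.8) = 62 − 20.86 = 41.14 dB SPL.
woodworking router: 99 − 20·log₁₀(35.7/2.8) = 99 − 22.11 = 76.89 dB SPL.
grinder: 85 − 20·log₁₀(6.2/2.8) = 85 − 6.90 = 78.10 dB SPL.
diesel generator: 99 − 20·log₁₀(32.0/2.8) = 99 − 21.16 = 77.84 dB SPL.
Σ 10^(L/10) = 1.742e+08 → L_total = 10·log₁₀(1.742e+08) = 82.41 dB SPL.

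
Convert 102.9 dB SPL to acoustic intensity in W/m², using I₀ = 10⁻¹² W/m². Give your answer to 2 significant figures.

I = I₀·10^(L/10) = 10⁻¹² × 10^(102.9/10) = 10^(-1.710).

0.019 W/m²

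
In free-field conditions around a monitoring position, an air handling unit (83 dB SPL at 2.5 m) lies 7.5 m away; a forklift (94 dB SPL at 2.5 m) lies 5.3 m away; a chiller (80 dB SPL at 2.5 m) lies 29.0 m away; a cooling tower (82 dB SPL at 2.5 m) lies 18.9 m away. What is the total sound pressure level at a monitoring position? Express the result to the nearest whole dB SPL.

Apply inverse-square spreading to bring every level to the receiver, then sum 10^(L/10).
air handling unit: 83 − 20·log₁₀(7.5/2.5) = 83 − 9.54 = 73.46 dB SPL.
forklift: 94 − 20·log₁₀(5.3/2.5) = 94 − 6.53 = 87.47 dB SPL.
chiller: 80 − 20·log₁₀(29.0/2.5) = 80 − 21.29 = 58.71 dB SPL.
cooling tower: 82 − 20·log₁₀(18.9/2.5) = 82 − 17.57 = 64.43 dB SPL.
Σ 10^(L/10) = 5.846e+08 → L_total = 10·log₁₀(5.846e+08) = 87.67 dB SPL.

88 dB SPL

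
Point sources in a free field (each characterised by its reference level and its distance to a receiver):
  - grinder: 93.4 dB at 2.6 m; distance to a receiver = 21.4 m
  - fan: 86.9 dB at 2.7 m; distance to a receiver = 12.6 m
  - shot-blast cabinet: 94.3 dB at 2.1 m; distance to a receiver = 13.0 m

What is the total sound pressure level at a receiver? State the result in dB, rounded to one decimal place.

81.0 dB

First find each source's level at the receiver (point-source: −20·log₁₀(r/r_ref)), then combine on an intensity basis.
grinder: 93.4 − 20·log₁₀(21.4/2.6) = 93.4 − 18.31 = 75.09 dB.
fan: 86.9 − 20·log₁₀(12.6/2.7) = 86.9 − 13.38 = 73.52 dB.
shot-blast cabinet: 94.3 − 20·log₁₀(13.0/2.1) = 94.3 − 15.83 = 78.47 dB.
Σ 10^(L/10) = 1.250e+08 → L_total = 10·log₁₀(1.250e+08) = 80.97 dB.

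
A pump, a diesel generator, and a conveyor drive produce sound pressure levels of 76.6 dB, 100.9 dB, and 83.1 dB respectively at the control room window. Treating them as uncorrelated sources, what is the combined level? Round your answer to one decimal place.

101.0 dB

Incoherent sources combine by intensity addition: L_total = 10·log₁₀(Σ 10^(L_i/10)).
Σ 10^(L/10) = 10^(76.6/10) + 10^(100.9/10) + 10^(83.1/10) = 1.255e+10.
L_total = 10·log₁₀(1.255e+10) = 100.99 dB.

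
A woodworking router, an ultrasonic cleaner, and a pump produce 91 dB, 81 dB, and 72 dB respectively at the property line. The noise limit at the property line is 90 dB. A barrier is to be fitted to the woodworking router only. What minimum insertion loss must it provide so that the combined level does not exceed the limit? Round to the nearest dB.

2 dB

The untreated sources together contribute 10^(81/10) + 10^(72/10) = 1.417e+08, i.e. 81.51 dB.
The limit corresponds to 10^(90/10) = 1.000e+09; subtracting the fixed part leaves 8.583e+08 for the woodworking router, i.e. 89.34 dB.
Required insertion loss = 91 − 89.34 = 1.66 dB.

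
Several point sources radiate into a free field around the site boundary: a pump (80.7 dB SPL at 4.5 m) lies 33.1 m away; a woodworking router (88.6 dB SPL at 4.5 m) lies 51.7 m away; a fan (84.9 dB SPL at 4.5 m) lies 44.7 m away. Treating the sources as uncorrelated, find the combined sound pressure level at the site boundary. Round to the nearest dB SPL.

70 dB SPL

Apply inverse-square spreading to bring every level to the receiver, then sum 10^(L/10).
pump: 80.7 − 20·log₁₀(33.1/4.5) = 80.7 − 17.33 = 63.37 dB SPL.
woodworking router: 88.6 − 20·log₁₀(51.7/4.5) = 88.6 − 21.21 = 67.39 dB SPL.
fan: 84.9 − 20·log₁₀(44.7/4.5) = 84.9 − 19.94 = 64.96 dB SPL.
Σ 10^(L/10) = 1.079e+07 → L_total = 10·log₁₀(1.079e+07) = 70.33 dB SPL.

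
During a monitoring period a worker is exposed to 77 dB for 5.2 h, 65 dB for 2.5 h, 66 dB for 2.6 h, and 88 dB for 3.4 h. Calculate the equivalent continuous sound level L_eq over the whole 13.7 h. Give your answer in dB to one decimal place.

82.5 dB

The energy average is taken in the linear domain: L_eq = 10·log₁₀[(Σ tᵢ·10^(Lᵢ/10))/T], T = 13.7 h.
Σ tᵢ·10^(Lᵢ/10) = 5.2·10^(77/10) + 2.5·10^(65/10) + 2.6·10^(66/10) + 3.4·10^(88/10) = 2.424e+09.
L_eq = 10·log₁₀(2.424e+09/13.7) = 82.48 dB.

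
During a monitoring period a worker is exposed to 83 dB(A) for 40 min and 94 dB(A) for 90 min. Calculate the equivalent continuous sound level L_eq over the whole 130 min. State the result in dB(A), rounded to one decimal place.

92.6 dB(A)

L_eq = 10·log₁₀[(1/T)·Σ tᵢ·10^(Lᵢ/10)] with T = 130 min.
Σ tᵢ·10^(Lᵢ/10) = 40·10^(83/10) + 90·10^(94/10) = 2.341e+11.
L_eq = 10·log₁₀(2.341e+11/130) = 92.55 dB(A).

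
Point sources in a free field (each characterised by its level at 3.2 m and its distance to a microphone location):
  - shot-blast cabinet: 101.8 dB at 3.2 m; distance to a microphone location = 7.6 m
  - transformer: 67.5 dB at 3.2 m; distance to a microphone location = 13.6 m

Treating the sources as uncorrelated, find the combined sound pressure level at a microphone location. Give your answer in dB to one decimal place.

94.3 dB

Propagate each source to the receiver with L = L_ref − 20·log₁₀(r/r_ref), then add intensities.
shot-blast cabinet: 101.8 − 20·log₁₀(7.6/3.2) = 101.8 − 7.51 = 94.29 dB.
transformer: 67.5 − 20·log₁₀(13.6/3.2) = 67.5 − 12.57 = 54.93 dB.
Σ 10^(L/10) = 2.684e+09 → L_total = 10·log₁₀(2.684e+09) = 94.29 dB.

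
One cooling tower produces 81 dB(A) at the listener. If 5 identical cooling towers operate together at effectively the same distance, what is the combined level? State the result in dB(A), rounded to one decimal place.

N identical incoherent sources raise the level by 10·log₁₀ N.
L_total = 81 + 10·log₁₀(5) = 81 + 6.990 = 87.99 dB(A).

88.0 dB(A)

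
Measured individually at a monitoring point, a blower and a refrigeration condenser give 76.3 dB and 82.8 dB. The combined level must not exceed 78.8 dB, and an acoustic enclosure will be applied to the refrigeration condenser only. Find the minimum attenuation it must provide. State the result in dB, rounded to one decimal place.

7.6 dB

Everything except the refrigeration condenser sums to 10^(76.3/10) = 4.266e+07 in linear terms, 76.30 dB.
To meet 78.8 dB overall, the treated refrigeration condenser may contribute at most 10^(78.8/10) − 4.266e+07 = 3.320e+07, i.e. 75.21 dB.
So the refrigeration condenser must be reduced from 82.8 to 75.21 dB: IL = 7.59 dB.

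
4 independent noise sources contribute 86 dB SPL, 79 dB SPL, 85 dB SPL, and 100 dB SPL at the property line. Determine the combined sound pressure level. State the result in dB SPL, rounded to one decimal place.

For uncorrelated sources the intensities add, so convert each level to linear form, sum, and take 10·log₁₀ of the total.
Σ 10^(L/10) = 10^(86/10) + 10^(79/10) + 10^(85/10) + 10^(100/10) = 1.079e+10.
L_total = 10·log₁₀(1.079e+10) = 100.33 dB SPL.

100.3 dB SPL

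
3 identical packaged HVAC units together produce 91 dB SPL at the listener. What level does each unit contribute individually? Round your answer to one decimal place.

86.2 dB SPL

3 equal contributions raise the level by 10·log₁₀ 3 = 4.771 dB, so each unit alone gives 91 − 4.771.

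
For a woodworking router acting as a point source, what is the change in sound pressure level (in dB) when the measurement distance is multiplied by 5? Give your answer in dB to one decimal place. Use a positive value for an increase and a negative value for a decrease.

-14.0 dB

With spherical spreading the level changes by −20·log₁₀(r₂/r₁).
ΔL = −20·log₁₀(5) = -13.98 dB.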